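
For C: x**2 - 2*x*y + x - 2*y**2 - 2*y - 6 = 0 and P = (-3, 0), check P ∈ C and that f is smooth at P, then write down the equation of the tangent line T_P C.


Tangent line at P: -5*x + 4*y - 15 = 0.

Step 1: f(-3, 0) = 0, so P lies on C.
Step 2: partial derivatives
  f_x(x, y) = 2*x - 2*y + 1, f_y(x, y) = -2*x - 4*y - 2.
  f_x(P) = -5, f_y(P) = 4 (gradient nonzero, so P is smooth).
Step 3: tangent line at P: -5·(x − -3) + 4·(y − 0) = 0.
Expanding: -5*x + 4*y - 15 = 0.


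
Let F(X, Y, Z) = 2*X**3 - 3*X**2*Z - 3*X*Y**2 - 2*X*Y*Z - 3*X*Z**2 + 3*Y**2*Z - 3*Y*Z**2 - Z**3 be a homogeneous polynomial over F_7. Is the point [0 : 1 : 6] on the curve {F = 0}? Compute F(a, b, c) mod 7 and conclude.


F(0,1,6) ≡ 2 (mod 7); P is NOT on the curve.

Evaluate F(0, 1, 6) term-by-term (mod 7).
  2*X**3 ↦ 2·0·1·1 = 0
  -3*X**2*Z ↦ -3·0·1·6 = 0
  -3*X*Y**2 ↦ -3·0·1·1 = 0
  -2*X*Y*Z ↦ -2·0·1·6 = 0
  -3*X*Z**2 ↦ -3·0·1·36 = 0
  3*Y**2*Z ↦ 3·1·1·6 = 18
  -3*Y*Z**2 ↦ -3·1·1·36 = -108
  -Z**3 ↦ -1·1·1·216 = -216
Sum: F(0, 1, 6) = (0) + (0) + (0) + (0) + (0) + (18) + (-108) + (-216) = -306.
Reducing mod 7: -306 ≡ 2 (mod 7).
Since F(a, b, c) ≡ 2 ≠ 0 (mod 7), P does NOT lie on the curve.


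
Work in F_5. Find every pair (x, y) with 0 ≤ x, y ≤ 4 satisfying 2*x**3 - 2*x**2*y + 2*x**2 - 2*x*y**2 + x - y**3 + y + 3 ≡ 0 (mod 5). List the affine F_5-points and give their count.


Affine F_5-points: {(1, 2), (1, 3), (2, 3), (3, 4), (4, 2), (4, 3)}; count = 6.

For each of the 25 pairs (x, y) ∈ F_5², evaluate f(x, y) mod 5. Record the zeros.
  x = 0: [0↦3, 1↦3, 2↦2, 3↦4, 4↦3]  zeros at y ∈ ∅
  x = 1: [0↦3, 1↦4, 2↦0, 3↦0, 4↦3]  zeros at y ∈ {2, 3}
  x = 2: [0↦4, 1↦2, 2↦1, 3↦0, 4↦3]  zeros at y ∈ {3}
  x = 3: [0↦3, 1↦4, 2↦2, 3↦1, 4↦0]  zeros at y ∈ {4}
  x = 4: [0↦2, 1↦2, 2↦0, 3↦0, 4↦1]  zeros at y ∈ {2, 3}
Collecting zeros: affine points = {(1, 2), (1, 3), (2, 3), (3, 4), (4, 2), (4, 3)}.
Total count |C(F_5)_aff| = 6.


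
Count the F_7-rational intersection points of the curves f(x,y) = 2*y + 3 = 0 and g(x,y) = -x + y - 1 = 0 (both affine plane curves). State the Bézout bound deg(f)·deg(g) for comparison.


Common zeros: {(1, 2)}; count = 1; Bézout bound = 1.

deg(f) = 1, deg(g) = 1, so Bézout bound = 1.
Scan x ∈ F_7. For each x, list the y ∈ F_7 with f(x, y) ≡ 0 and those with g(x, y) ≡ 0 (mod 7); the common zeros in that column are the intersection.
  x = 0: f ≡ 0 at y ∈ {2}; g ≡ 0 at y ∈ {1}; common: ∅.
  x = 1: f ≡ 0 at y ∈ {2}; g ≡ 0 at y ∈ {2}; common: {2}.
  x = 2: f ≡ 0 at y ∈ {2}; g ≡ 0 at y ∈ {3}; common: ∅.
  x = 3: f ≡ 0 at y ∈ {2}; g ≡ 0 at y ∈ {4}; common: ∅.
  x = 4: f ≡ 0 at y ∈ {2}; g ≡ 0 at y ∈ {5}; common: ∅.
  x = 5: f ≡ 0 at y ∈ {2}; g ≡ 0 at y ∈ {6}; common: ∅.
  x = 6: f ≡ 0 at y ∈ {2}; g ≡ 0 at y ∈ {0}; common: ∅.
Collecting: common zeros = {(1, 2)}, so the count is 1.
Comparison with the Bézout bound: 1 ≤ 1 = deg(f)·deg(g), as expected for curves with no common component (the bound is attained).


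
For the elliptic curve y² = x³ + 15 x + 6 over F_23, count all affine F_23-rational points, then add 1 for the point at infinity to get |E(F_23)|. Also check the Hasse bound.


Affine points = {(0, 11), (0, 12), (3, 3), (3, 20), (6, 6), (6, 17), (10, 11), (10, 12), (13, 11), (13, 12), (14, 4), (14, 19), (15, 8), (15, 15), (16, 8), (16, 15), (18, 6), (18, 17), (20, 7), (20, 16), (22, 6), (22, 17)}; affine count = 22; |E(F_23)| = 23.

Discriminant check: Δ ∝ 4a³ + 27b² = 4·15³ + 27·6² = 4·3375 + 27·36 ≡ 5 (mod 23). Nonzero ⇒ E is nonsingular.
For each x ∈ F_23, compute rhs = x³ + 15·x + 6 mod 23, then count y ∈ F_23 with y² ≡ rhs.
  x = 0: rhs = 6, matching y values: 11, 12 (2 points).
  x = 1: rhs = 22, matching y values: none (0 points).
  x = 2: rhs = 21, matching y values: none (0 points).
  x = 3: rhs = 9, matching y values: 3, 20 (2 points).
  x = 4: rhs = 15, matching y values: none (0 points).
  x = 5: rhs = 22, matching y values: none (0 points).
  x = 6: rhs = 13, matching y values: 6, 17 (2 points).
  x = 7: rhs = 17, matching y values: none (0 points).
  x = 8: rhs = 17, matching y values: none (0 points).
  x = 9: rhs = 19, matching y values: none (0 points).
  x = 10: rhs = 6, matching y values: 11, 12 (2 points).
  x = 11: rhs = 7, matching y values: none (0 points).
  x = 12: rhs = 5, matching y values: none (0 points).
  x = 13: rhs = 6, matching y values: 11, 12 (2 points).
  x = 14: rhs = 16, matching y values: 4, 19 (2 points).
  x = 15: rhs = 18, matching y values: 8, 15 (2 points).
  x = 16: rhs = 18, matching y values: 8, 15 (2 points).
  x = 17: rhs = 22, matching y values: none (0 points).
  x = 18: rhs = 13, matching y values: 6, 17 (2 points).
  x = 19: rhs = 20, matching y values: none (0 points).
  x = 20: rhs = 3, matching y values: 7, 16 (2 points).
  x = 21: rhs = 14, matching y values: none (0 points).
  x = 22: rhs = 13, matching y values: 6, 17 (2 points).
Total affine count: 22.
Full point count |E(F_23)| = 22 + 1 = 23.
Hasse bound: |23 − (23+1)| = |-1| = 1 ≤ 2√23 ≈ 9.5917 ✓.


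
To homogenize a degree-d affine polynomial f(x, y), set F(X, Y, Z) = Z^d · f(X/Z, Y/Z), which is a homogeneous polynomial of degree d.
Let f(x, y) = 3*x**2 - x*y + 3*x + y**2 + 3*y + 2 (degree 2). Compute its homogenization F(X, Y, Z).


F(X, Y, Z) = 3*X**2 - X*Y + 3*X*Z + Y**2 + 3*Y*Z + 2*Z**2

deg(f) = 2.
Substitute x = X/Z, y = Y/Z into f, then multiply by Z^2.
  monomial 3·x^2·y^0 ↦ 3·X^2·Y^0·Z^0.
  monomial -1·x^1·y^1 ↦ -1·X^1·Y^1·Z^0.
  monomial 3·x^1·y^0 ↦ 3·X^1·Y^0·Z^1.
  monomial 1·x^0·y^2 ↦ 1·X^0·Y^2·Z^0.
  monomial 3·x^0·y^1 ↦ 3·X^0·Y^1·Z^1.
  monomial 2·x^0·y^0 ↦ 2·X^0·Y^0·Z^2.
Collecting: F(X, Y, Z) = 3*X**2 - X*Y + 3*X*Z + Y**2 + 3*Y*Z + 2*Z**2.


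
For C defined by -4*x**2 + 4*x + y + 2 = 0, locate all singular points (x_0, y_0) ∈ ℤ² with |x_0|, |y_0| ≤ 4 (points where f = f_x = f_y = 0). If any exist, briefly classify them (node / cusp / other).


No singular points in the scanned grid; C is smooth there.

Compute partial derivatives:
  f_x = 4 - 8*x.
  f_y = 1.
f_y = 1 is a nonzero constant, so f_y never vanishes: no point (x, y) can satisfy f = f_x = f_y = 0. In particular no (x, y) ∈ {−4, ..., 4}² is singular; the curve is smooth.


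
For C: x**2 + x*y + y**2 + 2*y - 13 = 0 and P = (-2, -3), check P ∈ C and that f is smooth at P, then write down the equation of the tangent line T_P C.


Tangent line at P: -7*x - 6*y - 32 = 0.

Step 1: f(-2, -3) = 0, so P lies on C.
Step 2: partial derivatives
  f_x(x, y) = 2*x + y, f_y(x, y) = x + 2*y + 2.
  f_x(P) = -7, f_y(P) = -6 (gradient nonzero, so P is smooth).
Step 3: tangent line at P: -7·(x − -2) + -6·(y − -3) = 0.
Expanding: -7*x - 6*y - 32 = 0.


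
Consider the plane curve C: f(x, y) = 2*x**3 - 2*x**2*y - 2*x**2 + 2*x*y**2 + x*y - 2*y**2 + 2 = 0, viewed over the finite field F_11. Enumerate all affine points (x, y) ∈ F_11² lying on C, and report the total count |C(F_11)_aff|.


Affine F_11-points: {(0, 1), (0, 10), (1, 2), (2, 7), (4, 2), (4, 10), (5, 1), (5, 6), (7, 4), (7, 10), (8, 1), (8, 6), (9, 0), (9, 2)}; count = 14.

For each of the 121 pairs (x, y) ∈ F_11², evaluate f(x, y) mod 11. Record the zeros.
  x = 0: [0↦2, 1↦0, 2↦5, 3↦6, 4↦3, 5↦7, 6↦7, 7↦3, 8↦6, 9↦5, 10↦0]  zeros at y ∈ {1, 10}
  x = 1: [0↦2, 1↦1, 2↦0, 3↦10, 4↦9, 5↦8, 6↦7, 7↦6, 8↦5, 9↦4, 10↦3]  zeros at y ∈ {2}
  x = 2: [0↦10, 1↦6, 2↦6, 3↦10, 4↦7, 5↦8, 6↦2, 7↦0, 8↦2, 9↦8, 10↦7]  zeros at y ∈ {7}
  x = 3: [0↦5, 1↦5, 2↦2, 3↦7, 4↦9, 5↦8, 6↦4, 7↦8, 8↦9, 9↦7, 10↦2]  zeros at y ∈ ∅
  x = 4: [0↦10, 1↦10, 2↦0, 3↦2, 4↦5, 5↦9, 6↦3, 7↦9, 8↦5, 9↦2, 10↦0]  zeros at y ∈ {2, 10}
  x = 5: [0↦4, 1↦0, 2↦1, 3↦7, 4↦7, 5↦1, 6↦0, 7↦4, 8↦2, 9↦5, 10↦2]  zeros at y ∈ {1, 6}
  x = 6: [0↦10, 1↦9, 2↦6, 3↦1, 4↦5, 5↦7, 6↦7, 7↦5, 8↦1, 9↦6, 10↦9]  zeros at y ∈ ∅
  x = 7: [0↦7, 1↦5, 2↦5, 3↦7, 4↦0, 5↦6, 6↦3, 7↦2, 8↦3, 9↦6, 10↦0]  zeros at y ∈ {4, 10}
  x = 8: [0↦7, 1↦0, 2↦10, 3↦4, 4↦4, 5↦10, 6↦0, 7↦7, 8↦9, 9↦6, 10↦9]  zeros at y ∈ {1, 6}
  x = 9: [0↦0, 1↦6, 2↦0, 3↦4, 4↦7, 5↦9, 6↦10, 7↦10, 8↦9, 9↦7, 10↦4]  zeros at y ∈ {0, 2}
  x = 10: [0↦9, 1↦2, 2↦9, 3↦8, 4↦10, 5↦4, 6↦1, 7↦1, 8↦4, 9↦10, 10↦8]  zeros at y ∈ ∅
Collecting zeros: affine points = {(0, 1), (0, 10), (1, 2), (2, 7), (4, 2), (4, 10), (5, 1), (5, 6), (7, 4), (7, 10), (8, 1), (8, 6), (9, 0), (9, 2)}.
Total count |C(F_11)_aff| = 14.


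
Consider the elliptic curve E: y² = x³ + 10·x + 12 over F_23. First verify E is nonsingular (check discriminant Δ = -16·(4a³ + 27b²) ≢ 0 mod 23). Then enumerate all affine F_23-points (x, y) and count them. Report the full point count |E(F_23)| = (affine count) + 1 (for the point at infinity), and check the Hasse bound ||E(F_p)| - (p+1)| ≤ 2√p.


Affine points = {(0, 9), (0, 14), (1, 0), (3, 0), (4, 1), (4, 22), (5, 7), (5, 16), (6, 9), (6, 14), (8, 11), (8, 12), (9, 7), (9, 16), (10, 10), (10, 13), (11, 2), (11, 21), (13, 4), (13, 19), (15, 8), (15, 15), (16, 6), (16, 17), (17, 9), (17, 14), (19, 0), (20, 1), (20, 22), (22, 1), (22, 22)}; affine count = 31; |E(F_23)| = 32.

Discriminant check: Δ ∝ 4a³ + 27b² = 4·10³ + 27·12² = 4·1000 + 27·144 ≡ 22 (mod 23). Nonzero ⇒ E is nonsingular.
For each x ∈ F_23, compute rhs = x³ + 10·x + 12 mod 23, then count y ∈ F_23 with y² ≡ rhs.
  x = 0: rhs = 12, matching y values: 9, 14 (2 points).
  x = 1: rhs = 0, matching y values: 0 (1 points).
  x = 2: rhs = 17, matching y values: none (0 points).
  x = 3: rhs = 0, matching y values: 0 (1 points).
  x = 4: rhs = 1, matching y values: 1, 22 (2 points).
  x = 5: rhs = 3, matching y values: 7, 16 (2 points).
  x = 6: rhs = 12, matching y values: 9, 14 (2 points).
  x = 7: rhs = 11, matching y values: none (0 points).
  x = 8: rhs = 6, matching y values: 11, 12 (2 points).
  x = 9: rhs = 3, matching y values: 7, 16 (2 points).
  x = 10: rhs = 8, matching y values: 10, 13 (2 points).
  x = 11: rhs = 4, matching y values: 2, 21 (2 points).
  x = 12: rhs = 20, matching y values: none (0 points).
  x = 13: rhs = 16, matching y values: 4, 19 (2 points).
  x = 14: rhs = 21, matching y values: none (0 points).
  x = 15: rhs = 18, matching y values: 8, 15 (2 points).
  x = 16: rhs = 13, matching y values: 6, 17 (2 points).
  x = 17: rhs = 12, matching y values: 9, 14 (2 points).
  x = 18: rhs = 21, matching y values: none (0 points).
  x = 19: rhs = 0, matching y values: 0 (1 points).
  x = 20: rhs = 1, matching y values: 1, 22 (2 points).
  x = 21: rhs = 7, matching y values: none (0 points).
  x = 22: rhs = 1, matching y values: 1, 22 (2 points).
Total affine count: 31.
Full point count |E(F_23)| = 31 + 1 = 32.
Hasse bound: |32 − (23+1)| = |8| = 8 ≤ 2√23 ≈ 9.5917 ✓.


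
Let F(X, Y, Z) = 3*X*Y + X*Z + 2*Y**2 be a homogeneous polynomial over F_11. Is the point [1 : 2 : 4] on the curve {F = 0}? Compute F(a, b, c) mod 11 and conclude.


F(1,2,4) ≡ 7 (mod 11); P is NOT on the curve.

Evaluate F(1, 2, 4) term-by-term (mod 11).
  3*X*Y ↦ 3·1·2·1 = 6
  X*Z ↦ 1·1·1·4 = 4
  2*Y**2 ↦ 2·1·4·1 = 8
Sum: F(1, 2, 4) = (6) + (4) + (8) = 18.
Reducing mod 11: 18 ≡ 7 (mod 11).
Since F(a, b, c) ≡ 7 ≠ 0 (mod 11), P does NOT lie on the curve.


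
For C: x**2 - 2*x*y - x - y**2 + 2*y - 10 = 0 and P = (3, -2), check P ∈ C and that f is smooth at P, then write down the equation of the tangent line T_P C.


Tangent line at P: 9*x - 27 = 0.

Step 1: f(3, -2) = 0, so P lies on C.
Step 2: partial derivatives
  f_x(x, y) = 2*x - 2*y - 1, f_y(x, y) = -2*x - 2*y + 2.
  f_x(P) = 9, f_y(P) = 0 (gradient nonzero, so P is smooth).
Step 3: tangent line at P: 9·(x − 3) + 0·(y − -2) = 0.
Expanding: 9*x - 27 = 0.


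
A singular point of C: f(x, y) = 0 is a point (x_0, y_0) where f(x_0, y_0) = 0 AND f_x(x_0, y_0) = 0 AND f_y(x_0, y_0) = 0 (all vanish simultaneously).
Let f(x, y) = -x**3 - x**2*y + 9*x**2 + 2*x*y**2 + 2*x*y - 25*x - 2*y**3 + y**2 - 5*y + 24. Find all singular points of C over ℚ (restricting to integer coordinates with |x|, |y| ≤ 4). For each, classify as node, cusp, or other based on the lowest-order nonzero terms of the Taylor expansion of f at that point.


Singular points: {(3, 1)}; classification: node.

Compute partial derivatives:
  f_x = -3*x**2 - 2*x*y + 18*x + 2*y**2 + 2*y - 25.
  f_y = -x**2 + 4*x*y + 2*x - 6*y**2 + 2*y - 5.
Scan x_0 ∈ {−4, ..., 4}. For each x_0, f_y(x_0, y) is a polynomial in y; find its integer roots y ∈ {−4, ..., 4}, then test f_x and f at those candidates.
  x = -4: f_y(-4, y) = -6*y**2 - 14*y - 29; no integer root y with |y| ≤ 4.
  x = -3: f_y(-3, y) = -6*y**2 - 10*y - 20; no integer root y with |y| ≤ 4.
  x = -2: f_y(-2, y) = -6*y**2 - 6*y - 13; no integer root y with |y| ≤ 4.
  x = -1: f_y(-1, y) = -6*y**2 - 2*y - 8; no integer root y with |y| ≤ 4.
  x = 0: f_y(0, y) = -6*y**2 + 2*y - 5; no integer root y with |y| ≤ 4.
  x = 1: f_y(1, y) = -6*y**2 + 6*y - 4; no integer root y with |y| ≤ 4.
  x = 2: f_y(2, y) = -6*y**2 + 10*y - 5; no integer root y with |y| ≤ 4.
  x = 3: f_y(3, y) = -6*y**2 + 14*y - 8; vanishes at y ∈ {1}. (3, 1): f_x = 0, f = 0 — SINGULAR.
  x = 4: f_y(4, y) = -6*y**2 + 18*y - 13; no integer root y with |y| ≤ 4.
Only singular point on the grid: (3, 1).
Classify: substitute x = 3 + u, y = 1 + v and expand: f = -u**3 - u**2*v - u**2 + 2*u*v**2 - 2*v**3 + v**2.
No constant or linear terms (consistent with a singular point). Quadratic part: -u**2 + v**2. Cubic part: -u**3 - u**2*v + 2*u*v**2 - 2*v**3.
The quadratic part v**2 - u**2 = (v − u)(v + u) splits into two distinct linear factors, so there are two distinct tangent lines y − 1 = ±(x − 3) — this is a node (ordinary double point).
Classification: node.


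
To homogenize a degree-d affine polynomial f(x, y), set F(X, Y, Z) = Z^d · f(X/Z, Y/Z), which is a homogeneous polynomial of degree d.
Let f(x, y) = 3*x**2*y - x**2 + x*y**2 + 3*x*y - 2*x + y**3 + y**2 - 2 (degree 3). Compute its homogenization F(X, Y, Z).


F(X, Y, Z) = 3*X**2*Y - X**2*Z + X*Y**2 + 3*X*Y*Z - 2*X*Z**2 + Y**3 + Y**2*Z - 2*Z**3

deg(f) = 3.
Substitute x = X/Z, y = Y/Z into f, then multiply by Z^3.
  monomial 3·x^2·y^1 ↦ 3·X^2·Y^1·Z^0.
  monomial -1·x^2·y^0 ↦ -1·X^2·Y^0·Z^1.
  monomial 1·x^1·y^2 ↦ 1·X^1·Y^2·Z^0.
  monomial 3·x^1·y^1 ↦ 3·X^1·Y^1·Z^1.
  monomial -2·x^1·y^0 ↦ -2·X^1·Y^0·Z^2.
  monomial 1·x^0·y^3 ↦ 1·X^0·Y^3·Z^0.
  monomial 1·x^0·y^2 ↦ 1·X^0·Y^2·Z^1.
  monomial -2·x^0·y^0 ↦ -2·X^0·Y^0·Z^3.
Collecting: F(X, Y, Z) = 3*X**2*Y - X**2*Z + X*Y**2 + 3*X*Y*Z - 2*X*Z**2 + Y**3 + Y**2*Z - 2*Z**3.


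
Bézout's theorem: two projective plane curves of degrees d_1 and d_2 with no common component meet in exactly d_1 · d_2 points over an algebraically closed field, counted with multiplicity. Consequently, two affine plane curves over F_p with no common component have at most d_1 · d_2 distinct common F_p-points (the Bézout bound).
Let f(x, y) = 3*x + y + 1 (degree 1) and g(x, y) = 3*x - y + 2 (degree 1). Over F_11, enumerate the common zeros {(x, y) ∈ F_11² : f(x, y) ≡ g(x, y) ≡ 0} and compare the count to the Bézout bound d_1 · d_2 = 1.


Common zeros: {(5, 6)}; count = 1; Bézout bound = 1.

deg(f) = 1, deg(g) = 1, so Bézout bound = 1.
Scan x ∈ F_11. For each x, list the y ∈ F_11 with f(x, y) ≡ 0 and those with g(x, y) ≡ 0 (mod 11); the common zeros in that column are the intersection.
  x = 0: f ≡ 0 at y ∈ {10}; g ≡ 0 at y ∈ {2}; common: ∅.
  x = 1: f ≡ 0 at y ∈ {7}; g ≡ 0 at y ∈ {5}; common: ∅.
  x = 2: f ≡ 0 at y ∈ {4}; g ≡ 0 at y ∈ {8}; common: ∅.
  x = 3: f ≡ 0 at y ∈ {1}; g ≡ 0 at y ∈ {0}; common: ∅.
  x = 4: f ≡ 0 at y ∈ {9}; g ≡ 0 at y ∈ {3}; common: ∅.
  x = 5: f ≡ 0 at y ∈ {6}; g ≡ 0 at y ∈ {6}; common: {6}.
  x = 6: f ≡ 0 at y ∈ {3}; g ≡ 0 at y ∈ {9}; common: ∅.
  x = 7: f ≡ 0 at y ∈ {0}; g ≡ 0 at y ∈ {1}; common: ∅.
  x = 8: f ≡ 0 at y ∈ {8}; g ≡ 0 at y ∈ {4}; common: ∅.
  x = 9: f ≡ 0 at y ∈ {5}; g ≡ 0 at y ∈ {7}; common: ∅.
  x = 10: f ≡ 0 at y ∈ {2}; g ≡ 0 at y ∈ {10}; common: ∅.
Collecting: common zeros = {(5, 6)}, so the count is 1.
Comparison with the Bézout bound: 1 ≤ 1 = deg(f)·deg(g), as expected for curves with no common component (the bound is attained).


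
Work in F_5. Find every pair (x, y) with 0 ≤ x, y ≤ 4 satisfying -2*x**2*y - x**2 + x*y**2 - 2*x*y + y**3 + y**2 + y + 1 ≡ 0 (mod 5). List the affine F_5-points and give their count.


Affine F_5-points: {(0, 2), (0, 3), (0, 4), (1, 0), (1, 1), (1, 2), (2, 1), (2, 2), (2, 4), (3, 2), (4, 0), (4, 2), (4, 3)}; count = 13.

For each of the 25 pairs (x, y) ∈ F_5², evaluate f(x, y) mod 5. Record the zeros.
  x = 0: [0↦1, 1↦4, 2↦0, 3↦0, 4↦0]  zeros at y ∈ {2, 3, 4}
  x = 1: [0↦0, 1↦0, 2↦0, 3↦1, 4↦4]  zeros at y ∈ {0, 1, 2}
  x = 2: [0↦2, 1↦0, 2↦0, 3↦3, 4↦0]  zeros at y ∈ {1, 2, 4}
  x = 3: [0↦2, 1↦4, 2↦0, 3↦1, 4↦3]  zeros at y ∈ {2}
  x = 4: [0↦0, 1↦2, 2↦0, 3↦0, 4↦3]  zeros at y ∈ {0, 2, 3}
Collecting zeros: affine points = {(0, 2), (0, 3), (0, 4), (1, 0), (1, 1), (1, 2), (2, 1), (2, 2), (2, 4), (3, 2), (4, 0), (4, 2), (4, 3)}.
Total count |C(F_5)_aff| = 13.


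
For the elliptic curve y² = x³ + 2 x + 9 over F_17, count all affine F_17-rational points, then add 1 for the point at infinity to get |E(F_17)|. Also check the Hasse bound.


Affine points = {(0, 3), (0, 14), (2, 2), (2, 15), (3, 5), (3, 12), (4, 8), (4, 9), (5, 5), (5, 12), (6, 4), (6, 13), (7, 3), (7, 14), (9, 5), (9, 12), (10, 3), (10, 14), (11, 6), (11, 11)}; affine count = 20; |E(F_17)| = 21.

Discriminant check: Δ ∝ 4a³ + 27b² = 4·2³ + 27·9² = 4·8 + 27·81 ≡ 9 (mod 17). Nonzero ⇒ E is nonsingular.
For each x ∈ F_17, compute rhs = x³ + 2·x + 9 mod 17, then count y ∈ F_17 with y² ≡ rhs.
  x = 0: rhs = 9, matching y values: 3, 14 (2 points).
  x = 1: rhs = 12, matching y values: none (0 points).
  x = 2: rhs = 4, matching y values: 2, 15 (2 points).
  x = 3: rhs = 8, matching y values: 5, 12 (2 points).
  x = 4: rhs = 13, matching y values: 8, 9 (2 points).
  x = 5: rhs = 8, matching y values: 5, 12 (2 points).
  x = 6: rhs = 16, matching y values: 4, 13 (2 points).
  x = 7: rhs = 9, matching y values: 3, 14 (2 points).
  x = 8: rhs = 10, matching y values: none (0 points).
  x = 9: rhs = 8, matching y values: 5, 12 (2 points).
  x = 10: rhs = 9, matching y values: 3, 14 (2 points).
  x = 11: rhs = 2, matching y values: 6, 11 (2 points).
  x = 12: rhs = 10, matching y values: none (0 points).
  x = 13: rhs = 5, matching y values: none (0 points).
  x = 14: rhs = 10, matching y values: none (0 points).
  x = 15: rhs = 14, matching y values: none (0 points).
  x = 16: rhs = 6, matching y values: none (0 points).
Total affine count: 20.
Full point count |E(F_17)| = 20 + 1 = 21.
Hasse bound: |21 − (17+1)| = |3| = 3 ≤ 2√17 ≈ 8.2462 ✓.


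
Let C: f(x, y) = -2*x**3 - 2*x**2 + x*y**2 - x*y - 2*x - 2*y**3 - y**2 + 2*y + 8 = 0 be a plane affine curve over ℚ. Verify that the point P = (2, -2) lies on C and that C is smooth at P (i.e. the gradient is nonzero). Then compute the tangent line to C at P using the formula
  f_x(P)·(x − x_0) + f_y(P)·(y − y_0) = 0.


Tangent line at P: -28*x - 28*y = 0.

Step 1: f(2, -2) = 0, so P lies on C.
Step 2: partial derivatives
  f_x(x, y) = -6*x**2 - 4*x + y**2 - y - 2, f_y(x, y) = 2*x*y - x - 6*y**2 - 2*y + 2.
  f_x(P) = -28, f_y(P) = -28 (gradient nonzero, so P is smooth).
Step 3: tangent line at P: -28·(x − 2) + -28·(y − -2) = 0.
Expanding: -28*x - 28*y = 0.


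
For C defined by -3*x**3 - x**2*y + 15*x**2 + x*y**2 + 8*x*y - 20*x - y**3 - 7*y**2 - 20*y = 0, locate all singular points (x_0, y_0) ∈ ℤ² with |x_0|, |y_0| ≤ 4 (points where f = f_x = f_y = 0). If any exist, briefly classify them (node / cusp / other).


Singular points: {(2, -2)}; classification: node.

Compute partial derivatives:
  f_x = -9*x**2 - 2*x*y + 30*x + y**2 + 8*y - 20.
  f_y = -x**2 + 2*x*y + 8*x - 3*y**2 - 14*y - 20.
Scan x_0 ∈ {−4, ..., 4}. For each x_0, f_y(x_0, y) is a polynomial in y; find its integer roots y ∈ {−4, ..., 4}, then test f_x and f at those candidates.
  x = -4: f_y(-4, y) = -3*y**2 - 22*y - 68; no integer root y with |y| ≤ 4.
  x = -3: f_y(-3, y) = -3*y**2 - 20*y - 53; no integer root y with |y| ≤ 4.
  x = -2: f_y(-2, y) = -3*y**2 - 18*y - 40; no integer root y with |y| ≤ 4.
  x = -1: f_y(-1, y) = -3*y**2 - 16*y - 29; no integer root y with |y| ≤ 4.
  x = 0: f_y(0, y) = -3*y**2 - 14*y - 20; no integer root y with |y| ≤ 4.
  x = 1: f_y(1, y) = -3*y**2 - 12*y - 13; no integer root y with |y| ≤ 4.
  x = 2: f_y(2, y) = -3*y**2 - 10*y - 8; vanishes at y ∈ {-2}. (2, -2): f_x = 0, f = 0 — SINGULAR.
  x = 3: f_y(3, y) = -3*y**2 - 8*y - 5; vanishes at y ∈ {-1}. (3, -1): f_x = -12 ≠ 0.
  x = 4: f_y(4, y) = -3*y**2 - 6*y - 4; no integer root y with |y| ≤ 4.
Only singular point on the grid: (2, -2).
Classify: substitute x = 2 + u, y = -2 + v and expand: f = -3*u**3 - u**2*v - u**2 + u*v**2 - v**3 + v**2.
No constant or linear terms (consistent with a singular point). Quadratic part: -u**2 + v**2. Cubic part: -3*u**3 - u**2*v + u*v**2 - v**3.
The quadratic part v**2 - u**2 = (v − u)(v + u) splits into two distinct linear factors, so there are two distinct tangent lines y − -2 = ±(x − 2) — this is a node (ordinary double point).
Classification: node.


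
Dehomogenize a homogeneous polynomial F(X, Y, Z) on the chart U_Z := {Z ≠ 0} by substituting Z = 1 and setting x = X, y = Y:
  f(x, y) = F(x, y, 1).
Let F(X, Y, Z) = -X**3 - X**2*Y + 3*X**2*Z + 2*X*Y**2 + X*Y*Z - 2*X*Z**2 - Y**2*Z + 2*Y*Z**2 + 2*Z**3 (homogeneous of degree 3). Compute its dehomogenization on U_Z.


f(x, y) = -x**3 - x**2*y + 3*x**2 + 2*x*y**2 + x*y - 2*x - y**2 + 2*y + 2

On U_Z we set Z = 1. Each monomial c·X^i·Y^j·Z^k in F becomes c·x^i·y^j·1^k = c·x^i·y^j.
Substituting Z = 1: F(X, Y, 1) = -x**3 - x**2*y + 3*x**2 + 2*x*y**2 + x*y - 2*x - y**2 + 2*y + 2.
Note: deg(f) ≤ deg(F) = 3; strict inequality happens when F is divisible by Z (lost terms).


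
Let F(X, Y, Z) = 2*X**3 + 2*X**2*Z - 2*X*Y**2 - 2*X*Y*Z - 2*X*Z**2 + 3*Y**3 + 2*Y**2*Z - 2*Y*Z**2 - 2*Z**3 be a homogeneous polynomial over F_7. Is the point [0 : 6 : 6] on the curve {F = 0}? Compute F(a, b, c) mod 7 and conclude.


F(0,6,6) ≡ 6 (mod 7); P is NOT on the curve.

Evaluate F(0, 6, 6) term-by-term (mod 7).
  2*X**3 ↦ 2·0·1·1 = 0
  2*X**2*Z ↦ 2·0·1·6 = 0
  -2*X*Y**2 ↦ -2·0·36·1 = 0
  -2*X*Y*Z ↦ -2·0·6·6 = 0
  -2*X*Z**2 ↦ -2·0·1·36 = 0
  3*Y**3 ↦ 3·1·216·1 = 648
  2*Y**2*Z ↦ 2·1·36·6 = 432
  -2*Y*Z**2 ↦ -2·1·6·36 = -432
  -2*Z**3 ↦ -2·1·1·216 = -432
Sum: F(0, 6, 6) = (0) + (0) + (0) + (0) + (0) + (648) + (432) + (-432) + (-432) = 216.
Reducing mod 7: 216 ≡ 6 (mod 7).
Since F(a, b, c) ≡ 6 ≠ 0 (mod 7), P does NOT lie on the curve.


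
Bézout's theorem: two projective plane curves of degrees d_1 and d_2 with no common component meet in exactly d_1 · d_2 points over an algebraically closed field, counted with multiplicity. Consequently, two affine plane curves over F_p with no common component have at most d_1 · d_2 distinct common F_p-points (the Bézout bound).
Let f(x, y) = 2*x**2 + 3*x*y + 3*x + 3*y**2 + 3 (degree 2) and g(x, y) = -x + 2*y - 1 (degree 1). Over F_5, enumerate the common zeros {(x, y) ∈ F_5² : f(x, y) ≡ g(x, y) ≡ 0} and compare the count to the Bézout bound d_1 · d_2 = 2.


Common zeros: {(0, 3), (3, 2)}; count = 2; Bézout bound = 2.

deg(f) = 2, deg(g) = 1, so Bézout bound = 2.
Scan x ∈ F_5. For each x, list the y ∈ F_5 with f(x, y) ≡ 0 and those with g(x, y) ≡ 0 (mod 5); the common zeros in that column are the intersection.
  x = 0: f ≡ 0 at y ∈ {2, 3}; g ≡ 0 at y ∈ {3}; common: {3}.
  x = 1: f ≡ 0 at y ∈ ∅; g ≡ 0 at y ∈ {1}; common: ∅.
  x = 2: f ≡ 0 at y ∈ ∅; g ≡ 0 at y ∈ {4}; common: ∅.
  x = 3: f ≡ 0 at y ∈ {0, 2}; g ≡ 0 at y ∈ {2}; common: {2}.
  x = 4: f ≡ 0 at y ∈ {3}; g ≡ 0 at y ∈ {0}; common: ∅.
Collecting: common zeros = {(0, 3), (3, 2)}, so the count is 2.
Comparison with the Bézout bound: 2 ≤ 2 = deg(f)·deg(g), as expected for curves with no common component (the bound is attained).


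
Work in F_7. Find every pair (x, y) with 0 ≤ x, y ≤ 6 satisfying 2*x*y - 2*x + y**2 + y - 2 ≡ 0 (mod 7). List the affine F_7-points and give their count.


Affine F_7-points: {(0, 1), (0, 5), (1, 1), (1, 3), (2, 1), (3, 1), (3, 6), (4, 1), (4, 4), (5, 1), (5, 2), (6, 0), (6, 1)}; count = 13.

For each of the 49 pairs (x, y) ∈ F_7², evaluate f(x, y) mod 7. Record the zeros.
  x = 0: [0↦5, 1↦0, 2↦4, 3↦3, 4↦4, 5↦0, 6↦5]  zeros at y ∈ {1, 5}
  x = 1: [0↦3, 1↦0, 2↦6, 3↦0, 4↦3, 5↦1, 6↦1]  zeros at y ∈ {1, 3}
  x = 2: [0↦1, 1↦0, 2↦1, 3↦4, 4↦2, 5↦2, 6↦4]  zeros at y ∈ {1}
  x = 3: [0↦6, 1↦0, 2↦3, 3↦1, 4↦1, 5↦3, 6↦0]  zeros at y ∈ {1, 6}
  x = 4: [0↦4, 1↦0, 2↦5, 3↦5, 4↦0, 5↦4, 6↦3]  zeros at y ∈ {1, 4}
  x = 5: [0↦2, 1↦0, 2↦0, 3↦2, 4↦6, 5↦5, 6↦6]  zeros at y ∈ {1, 2}
  x = 6: [0↦0, 1↦0, 2↦2, 3↦6, 4↦5, 5↦6, 6↦2]  zeros at y ∈ {0, 1}
Collecting zeros: affine points = {(0, 1), (0, 5), (1, 1), (1, 3), (2, 1), (3, 1), (3, 6), (4, 1), (4, 4), (5, 1), (5, 2), (6, 0), (6, 1)}.
Total count |C(F_7)_aff| = 13.


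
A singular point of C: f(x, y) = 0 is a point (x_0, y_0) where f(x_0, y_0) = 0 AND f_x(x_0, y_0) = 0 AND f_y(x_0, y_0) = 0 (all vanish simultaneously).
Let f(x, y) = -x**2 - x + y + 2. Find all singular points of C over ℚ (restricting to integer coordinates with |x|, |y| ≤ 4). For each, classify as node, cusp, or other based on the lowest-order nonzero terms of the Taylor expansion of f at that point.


No singular points in the scanned grid; C is smooth there.

Compute partial derivatives:
  f_x = -2*x - 1.
  f_y = 1.
f_y = 1 is a nonzero constant, so f_y never vanishes: no point (x, y) can satisfy f = f_x = f_y = 0. In particular no (x, y) ∈ {−4, ..., 4}² is singular; the curve is smooth.


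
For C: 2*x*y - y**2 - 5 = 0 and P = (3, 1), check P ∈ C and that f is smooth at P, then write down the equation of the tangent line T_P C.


Tangent line at P: 2*x + 4*y - 10 = 0.

Step 1: f(3, 1) = 0, so P lies on C.
Step 2: partial derivatives
  f_x(x, y) = 2*y, f_y(x, y) = 2*x - 2*y.
  f_x(P) = 2, f_y(P) = 4 (gradient nonzero, so P is smooth).
Step 3: tangent line at P: 2·(x − 3) + 4·(y − 1) = 0.
Expanding: 2*x + 4*y - 10 = 0.


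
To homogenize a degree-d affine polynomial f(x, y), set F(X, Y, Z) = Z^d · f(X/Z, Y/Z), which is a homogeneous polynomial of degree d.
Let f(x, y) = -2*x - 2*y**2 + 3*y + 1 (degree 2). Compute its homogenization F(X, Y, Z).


F(X, Y, Z) = -2*X*Z - 2*Y**2 + 3*Y*Z + Z**2

deg(f) = 2.
Substitute x = X/Z, y = Y/Z into f, then multiply by Z^2.
  monomial -2·x^1·y^0 ↦ -2·X^1·Y^0·Z^1.
  monomial -2·x^0·y^2 ↦ -2·X^0·Y^2·Z^0.
  monomial 3·x^0·y^1 ↦ 3·X^0·Y^1·Z^1.
  monomial 1·x^0·y^0 ↦ 1·X^0·Y^0·Z^2.
Collecting: F(X, Y, Z) = -2*X*Z - 2*Y**2 + 3*Y*Z + Z**2.


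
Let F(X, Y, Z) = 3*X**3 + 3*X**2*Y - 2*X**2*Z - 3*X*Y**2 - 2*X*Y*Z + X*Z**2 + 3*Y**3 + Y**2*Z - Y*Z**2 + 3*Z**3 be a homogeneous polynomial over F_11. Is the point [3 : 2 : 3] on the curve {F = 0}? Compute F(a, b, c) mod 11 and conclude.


F(3,2,3) ≡ 3 (mod 11); P is NOT on the curve.

Evaluate F(3, 2, 3) term-by-term (mod 11).
  3*X**3 ↦ 3·27·1·1 = 81
  3*X**2*Y ↦ 3·9·2·1 = 54
  -2*X**2*Z ↦ -2·9·1·3 = -54
  -3*X*Y**2 ↦ -3·3·4·1 = -36
  -2*X*Y*Z ↦ -2·3·2·3 = -36
  X*Z**2 ↦ 1·3·1·9 = 27
  3*Y**3 ↦ 3·1·8·1 = 24
  Y**2*Z ↦ 1·1·4·3 = 12
  -Y*Z**2 ↦ -1·1·2·9 = -18
  3*Z**3 ↦ 3·1·1·27 = 81
Sum: F(3, 2, 3) = (81) + (54) + (-54) + (-36) + (-36) + (27) + (24) + (12) + (-18) + (81) = 135.
Reducing mod 11: 135 ≡ 3 (mod 11).
Since F(a, b, c) ≡ 3 ≠ 0 (mod 11), P does NOT lie on the curve.


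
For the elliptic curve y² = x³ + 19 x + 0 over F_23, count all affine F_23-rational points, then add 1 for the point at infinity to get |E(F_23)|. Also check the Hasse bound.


Affine points = {(0, 0), (2, 0), (4, 5), (4, 18), (5, 6), (5, 17), (6, 10), (6, 13), (7, 4), (7, 19), (9, 7), (9, 16), (12, 1), (12, 22), (13, 11), (13, 12), (15, 7), (15, 16), (20, 10), (20, 13), (21, 0), (22, 7), (22, 16)}; affine count = 23; |E(F_23)| = 24.

Discriminant check: Δ ∝ 4a³ + 27b² = 4·19³ + 27·0² = 4·6859 + 27·0 ≡ 20 (mod 23). Nonzero ⇒ E is nonsingular.
For each x ∈ F_23, compute rhs = x³ + 19·x + 0 mod 23, then count y ∈ F_23 with y² ≡ rhs.
  x = 0: rhs = 0, matching y values: 0 (1 points).
  x = 1: rhs = 20, matching y values: none (0 points).
  x = 2: rhs = 0, matching y values: 0 (1 points).
  x = 3: rhs = 15, matching y values: none (0 points).
  x = 4: rhs = 2, matching y values: 5, 18 (2 points).
  x = 5: rhs = 13, matching y values: 6, 17 (2 points).
  x = 6: rhs = 8, matching y values: 10, 13 (2 points).
  x = 7: rhs = 16, matching y values: 4, 19 (2 points).
  x = 8: rhs = 20, matching y values: none (0 points).
  x = 9: rhs = 3, matching y values: 7, 16 (2 points).
  x = 10: rhs = 17, matching y values: none (0 points).
  x = 11: rhs = 22, matching y values: none (0 points).
  x = 12: rhs = 1, matching y values: 1, 22 (2 points).
  x = 13: rhs = 6, matching y values: 11, 12 (2 points).
  x = 14: rhs = 20, matching y values: none (0 points).
  x = 15: rhs = 3, matching y values: 7, 16 (2 points).
  x = 16: rhs = 7, matching y values: none (0 points).
  x = 17: rhs = 15, matching y values: none (0 points).
  x = 18: rhs = 10, matching y values: none (0 points).
  x = 19: rhs = 21, matching y values: none (0 points).
  x = 20: rhs = 8, matching y values: 10, 13 (2 points).
  x = 21: rhs = 0, matching y values: 0 (1 points).
  x = 22: rhs = 3, matching y values: 7, 16 (2 points).
Total affine count: 23.
Full point count |E(F_23)| = 23 + 1 = 24.
Hasse bound: |24 − (23+1)| = |0| = 0 ≤ 2√23 ≈ 9.5917 ✓.


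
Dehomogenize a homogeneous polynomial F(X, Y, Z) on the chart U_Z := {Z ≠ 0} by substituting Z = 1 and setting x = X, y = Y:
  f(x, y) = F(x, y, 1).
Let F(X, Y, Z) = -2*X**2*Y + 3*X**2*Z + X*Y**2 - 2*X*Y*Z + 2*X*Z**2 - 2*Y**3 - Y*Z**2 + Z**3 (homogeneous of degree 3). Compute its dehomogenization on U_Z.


f(x, y) = -2*x**2*y + 3*x**2 + x*y**2 - 2*x*y + 2*x - 2*y**3 - y + 1

On U_Z we set Z = 1. Each monomial c·X^i·Y^j·Z^k in F becomes c·x^i·y^j·1^k = c·x^i·y^j.
Substituting Z = 1: F(X, Y, 1) = -2*x**2*y + 3*x**2 + x*y**2 - 2*x*y + 2*x - 2*y**3 - y + 1.
Note: deg(f) ≤ deg(F) = 3; strict inequality happens when F is divisible by Z (lost terms).


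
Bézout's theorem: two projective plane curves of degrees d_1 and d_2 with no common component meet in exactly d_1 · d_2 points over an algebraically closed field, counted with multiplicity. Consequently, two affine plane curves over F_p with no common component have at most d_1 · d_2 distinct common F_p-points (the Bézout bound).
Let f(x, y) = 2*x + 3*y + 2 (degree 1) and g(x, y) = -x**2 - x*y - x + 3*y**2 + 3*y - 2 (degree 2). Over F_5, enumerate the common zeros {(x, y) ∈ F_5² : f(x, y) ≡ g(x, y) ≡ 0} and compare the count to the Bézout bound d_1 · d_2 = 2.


Common zeros: ∅; count = 0; Bézout bound = 2.

deg(f) = 1, deg(g) = 2, so Bézout bound = 2.
Scan x ∈ F_5. For each x, list the y ∈ F_5 with f(x, y) ≡ 0 and those with g(x, y) ≡ 0 (mod 5); the common zeros in that column are the intersection.
  x = 0: f ≡ 0 at y ∈ {1}; g ≡ 0 at y ∈ ∅; common: ∅.
  x = 1: f ≡ 0 at y ∈ {2}; g ≡ 0 at y ∈ ∅; common: ∅.
  x = 2: f ≡ 0 at y ∈ {3}; g ≡ 0 at y ∈ ∅; common: ∅.
  x = 3: f ≡ 0 at y ∈ {4}; g ≡ 0 at y ∈ ∅; common: ∅.
  x = 4: f ≡ 0 at y ∈ {0}; g ≡ 0 at y ∈ {1}; common: ∅.
Collecting: common zeros = ∅, so the count is 0.
Comparison with the Bézout bound: 0 ≤ 2 = deg(f)·deg(g), as expected for curves with no common component (the affine F_5-count falls short of the bound because intersections may lie at infinity, over extension fields, or carry multiplicity).


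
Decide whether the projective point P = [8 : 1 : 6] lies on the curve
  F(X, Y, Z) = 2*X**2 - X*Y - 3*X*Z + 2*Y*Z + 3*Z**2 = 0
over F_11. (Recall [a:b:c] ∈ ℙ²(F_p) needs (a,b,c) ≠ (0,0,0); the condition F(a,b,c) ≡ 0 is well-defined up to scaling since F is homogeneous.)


F(8,1,6) ≡ 8 (mod 11); P is NOT on the curve.

Evaluate F(8, 1, 6) term-by-term (mod 11).
  2*X**2 ↦ 2·64·1·1 = 128
  -X*Y ↦ -1·8·1·1 = -8
  -3*X*Z ↦ -3·8·1·6 = -144
  2*Y*Z ↦ 2·1·1·6 = 12
  3*Z**2 ↦ 3·1·1·36 = 108
Sum: F(8, 1, 6) = (128) + (-8) + (-144) + (12) + (108) = 96.
Reducing mod 11: 96 ≡ 8 (mod 11).
Since F(a, b, c) ≡ 8 ≠ 0 (mod 11), P does NOT lie on the curve.


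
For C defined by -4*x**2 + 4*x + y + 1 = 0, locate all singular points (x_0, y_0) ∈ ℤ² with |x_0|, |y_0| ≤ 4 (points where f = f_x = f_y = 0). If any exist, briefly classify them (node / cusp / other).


No singular points in the scanned grid; C is smooth there.

Compute partial derivatives:
  f_x = 4 - 8*x.
  f_y = 1.
f_y = 1 is a nonzero constant, so f_y never vanishes: no point (x, y) can satisfy f = f_x = f_y = 0. In particular no (x, y) ∈ {−4, ..., 4}² is singular; the curve is smooth.


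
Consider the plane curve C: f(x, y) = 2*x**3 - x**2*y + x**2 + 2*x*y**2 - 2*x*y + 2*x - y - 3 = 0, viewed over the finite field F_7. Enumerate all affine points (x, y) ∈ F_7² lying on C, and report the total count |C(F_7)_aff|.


Affine F_7-points: {(0, 4), (1, 1), (2, 0), (2, 4), (3, 1), (3, 4), (4, 5), (4, 6), (6, 2), (6, 5)}; count = 10.

For each of the 49 pairs (x, y) ∈ F_7², evaluate f(x, y) mod 7. Record the zeros.
  x = 0: [0↦4, 1↦3, 2↦2, 3↦1, 4↦0, 5↦6, 6↦5]  zeros at y ∈ {4}
  x = 1: [0↦2, 1↦0, 2↦2, 3↦1, 4↦4, 5↦4, 6↦1]  zeros at y ∈ {1}
  x = 2: [0↦0, 1↦2, 2↦5, 3↦2, 4↦0, 5↦6, 6↦6]  zeros at y ∈ {0, 4}
  x = 3: [0↦3, 1↦0, 2↦2, 3↦2, 4↦0, 5↦3, 6↦4]  zeros at y ∈ {1, 4}
  x = 4: [0↦2, 1↦6, 2↦5, 3↦6, 4↦2, 5↦0, 6↦0]  zeros at y ∈ {5, 6}
  x = 5: [0↦2, 1↦4, 2↦5, 3↦5, 4↦4, 5↦2, 6↦6]  zeros at y ∈ ∅
  x = 6: [0↦1, 1↦6, 2↦0, 3↦4, 4↦4, 5↦0, 6↦6]  zeros at y ∈ {2, 5}
Collecting zeros: affine points = {(0, 4), (1, 1), (2, 0), (2, 4), (3, 1), (3, 4), (4, 5), (4, 6), (6, 2), (6, 5)}.
Total count |C(F_7)_aff| = 10.


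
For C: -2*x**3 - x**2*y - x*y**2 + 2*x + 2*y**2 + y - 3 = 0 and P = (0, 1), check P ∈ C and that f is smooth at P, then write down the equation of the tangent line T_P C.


Tangent line at P: x + 5*y - 5 = 0.

Step 1: f(0, 1) = 0, so P lies on C.
Step 2: partial derivatives
  f_x(x, y) = -6*x**2 - 2*x*y - y**2 + 2, f_y(x, y) = -x**2 - 2*x*y + 4*y + 1.
  f_x(P) = 1, f_y(P) = 5 (gradient nonzero, so P is smooth).
Step 3: tangent line at P: 1·(x − 0) + 5·(y − 1) = 0.
Expanding: x + 5*y - 5 = 0.


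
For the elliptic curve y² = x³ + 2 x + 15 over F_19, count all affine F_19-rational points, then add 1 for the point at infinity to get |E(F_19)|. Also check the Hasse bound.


Affine points = {(4, 7), (4, 12), (5, 6), (5, 13), (7, 7), (7, 12), (8, 7), (8, 12), (10, 3), (10, 16), (11, 0), (12, 0), (15, 0), (16, 1), (16, 18)}; affine count = 15; |E(F_19)| = 16.

Discriminant check: Δ ∝ 4a³ + 27b² = 4·2³ + 27·15² = 4·8 + 27·225 ≡ 8 (mod 19). Nonzero ⇒ E is nonsingular.
For each x ∈ F_19, compute rhs = x³ + 2·x + 15 mod 19, then count y ∈ F_19 with y² ≡ rhs.
  x = 0: rhs = 15, matching y values: none (0 points).
  x = 1: rhs = 18, matching y values: none (0 points).
  x = 2: rhs = 8, matching y values: none (0 points).
  x = 3: rhs = 10, matching y values: none (0 points).
  x = 4: rhs = 11, matching y values: 7, 12 (2 points).
  x = 5: rhs = 17, matching y values: 6, 13 (2 points).
  x = 6: rhs = 15, matching y values: none (0 points).
  x = 7: rhs = 11, matching y values: 7, 12 (2 points).
  x = 8: rhs = 11, matching y values: 7, 12 (2 points).
  x = 9: rhs = 2, matching y values: none (0 points).
  x = 10: rhs = 9, matching y values: 3, 16 (2 points).
  x = 11: rhs = 0, matching y values: 0 (1 points).
  x = 12: rhs = 0, matching y values: 0 (1 points).
  x = 13: rhs = 15, matching y values: none (0 points).
  x = 14: rhs = 13, matching y values: none (0 points).
  x = 15: rhs = 0, matching y values: 0 (1 points).
  x = 16: rhs = 1, matching y values: 1, 18 (2 points).
  x = 17: rhs = 3, matching y values: none (0 points).
  x = 18: rhs = 12, matching y values: none (0 points).
Total affine count: 15.
Full point count |E(F_19)| = 15 + 1 = 16.
Hasse bound: |16 − (19+1)| = |-4| = 4 ≤ 2√19 ≈ 8.7178 ✓.


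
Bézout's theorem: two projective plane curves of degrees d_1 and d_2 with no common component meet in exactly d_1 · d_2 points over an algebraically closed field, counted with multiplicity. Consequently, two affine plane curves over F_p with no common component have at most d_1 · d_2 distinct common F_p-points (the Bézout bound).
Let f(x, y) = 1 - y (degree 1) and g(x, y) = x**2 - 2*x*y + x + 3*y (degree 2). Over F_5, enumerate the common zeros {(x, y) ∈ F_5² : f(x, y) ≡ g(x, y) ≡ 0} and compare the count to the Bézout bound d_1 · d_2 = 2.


Common zeros: {(2, 1), (4, 1)}; count = 2; Bézout bound = 2.

deg(f) = 1, deg(g) = 2, so Bézout bound = 2.
Scan x ∈ F_5. For each x, list the y ∈ F_5 with f(x, y) ≡ 0 and those with g(x, y) ≡ 0 (mod 5); the common zeros in that column are the intersection.
  x = 0: f ≡ 0 at y ∈ {1}; g ≡ 0 at y ∈ {0}; common: ∅.
  x = 1: f ≡ 0 at y ∈ {1}; g ≡ 0 at y ∈ {3}; common: ∅.
  x = 2: f ≡ 0 at y ∈ {1}; g ≡ 0 at y ∈ {1}; common: {1}.
  x = 3: f ≡ 0 at y ∈ {1}; g ≡ 0 at y ∈ {4}; common: ∅.
  x = 4: f ≡ 0 at y ∈ {1}; g ≡ 0 at y ∈ {0, 1, 2, 3, 4}; common: {1}.
Collecting: common zeros = {(2, 1), (4, 1)}, so the count is 2.
Comparison with the Bézout bound: 2 ≤ 2 = deg(f)·deg(g), as expected for curves with no common component (the bound is attained).


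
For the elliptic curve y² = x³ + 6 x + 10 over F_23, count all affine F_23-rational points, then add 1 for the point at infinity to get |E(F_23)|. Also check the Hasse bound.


Affine points = {(3, 3), (3, 20), (4, 11), (4, 12), (5, 2), (5, 21), (6, 3), (6, 20), (7, 2), (7, 21), (8, 8), (8, 15), (10, 9), (10, 14), (11, 2), (11, 21), (12, 4), (12, 19), (13, 10), (13, 13), (14, 3), (14, 20), (15, 5), (15, 18), (16, 4), (16, 19), (18, 4), (18, 19), (21, 6), (21, 17), (22, 7), (22, 16)}; affine count = 32; |E(F_23)| = 33.

Discriminant check: Δ ∝ 4a³ + 27b² = 4·6³ + 27·10² = 4·216 + 27·100 ≡ 22 (mod 23). Nonzero ⇒ E is nonsingular.
For each x ∈ F_23, compute rhs = x³ + 6·x + 10 mod 23, then count y ∈ F_23 with y² ≡ rhs.
  x = 0: rhs = 10, matching y values: none (0 points).
  x = 1: rhs = 17, matching y values: none (0 points).
  x = 2: rhs = 7, matching y values: none (0 points).
  x = 3: rhs = 9, matching y values: 3, 20 (2 points).
  x = 4: rhs = 6, matching y values: 11, 12 (2 points).
  x = 5: rhs = 4, matching y values: 2, 21 (2 points).
  x = 6: rhs = 9, matching y values: 3, 20 (2 points).
  x = 7: rhs = 4, matching y values: 2, 21 (2 points).
  x = 8: rhs = 18, matching y values: 8, 15 (2 points).
  x = 9: rhs = 11, matching y values: none (0 points).
  x = 10: rhs = 12, matching y values: 9, 14 (2 points).
  x = 11: rhs = 4, matching y values: 2, 21 (2 points).
  x = 12: rhs = 16, matching y values: 4, 19 (2 points).
  x = 13: rhs = 8, matching y values: 10, 13 (2 points).
  x = 14: rhs = 9, matching y values: 3, 20 (2 points).
  x = 15: rhs = 2, matching y values: 5, 18 (2 points).
  x = 16: rhs = 16, matching y values: 4, 19 (2 points).
  x = 17: rhs = 11, matching y values: none (0 points).
  x = 18: rhs = 16, matching y values: 4, 19 (2 points).
  x = 19: rhs = 14, matching y values: none (0 points).
  x = 20: rhs = 11, matching y values: none (0 points).
  x = 21: rhs = 13, matching y values: 6, 17 (2 points).
  x = 22: rhs = 3, matching y values: 7, 16 (2 points).
Total affine count: 32.
Full point count |E(F_23)| = 32 + 1 = 33.
Hasse bound: |33 − (23+1)| = |9| = 9 ≤ 2√23 ≈ 9.5917 ✓.
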